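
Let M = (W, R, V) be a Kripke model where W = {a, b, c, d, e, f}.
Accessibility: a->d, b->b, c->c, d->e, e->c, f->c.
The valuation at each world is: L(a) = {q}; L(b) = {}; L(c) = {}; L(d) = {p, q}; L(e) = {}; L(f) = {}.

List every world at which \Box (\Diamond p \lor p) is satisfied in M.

a

Let φ = \Box (\Diamond p \lor p). Evaluate φ at each world:
  a (successors {d}): φ is true.
  b (successors {b}): φ is false.
  c (successors {c}): φ is false.
  d (successors {e}): φ is false.
  e (successors {c}): φ is false.
  f (successors {c}): φ is false.
For instance, at b:
  At b: \Box (\Diamond p \lor p) requires \Diamond p \lor p at every successor {b}.
    \Diamond p \lor p fails at b, so \Box (\Diamond p \lor p) is false at b.
      At b: \Diamond p is false, p is false, so \Diamond p \lor p is false.
Satisfying worlds: {a}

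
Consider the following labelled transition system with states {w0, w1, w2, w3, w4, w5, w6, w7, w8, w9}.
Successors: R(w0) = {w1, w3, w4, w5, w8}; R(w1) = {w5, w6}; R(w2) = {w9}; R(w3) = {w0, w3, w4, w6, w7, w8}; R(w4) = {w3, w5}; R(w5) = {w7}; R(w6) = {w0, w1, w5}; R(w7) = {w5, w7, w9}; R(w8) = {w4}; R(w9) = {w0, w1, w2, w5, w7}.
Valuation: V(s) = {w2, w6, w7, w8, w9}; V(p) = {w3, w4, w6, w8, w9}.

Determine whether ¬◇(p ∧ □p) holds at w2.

At w2: ◇(p ∧ □p) is false, so ¬◇(p ∧ □p) is true.
  At w2: ◇(p ∧ □p) requires p ∧ □p at some successor in {w9}.
    At w9: p ∧ □p is false.
  So ◇(p ∧ □p) is false at w2.

Yes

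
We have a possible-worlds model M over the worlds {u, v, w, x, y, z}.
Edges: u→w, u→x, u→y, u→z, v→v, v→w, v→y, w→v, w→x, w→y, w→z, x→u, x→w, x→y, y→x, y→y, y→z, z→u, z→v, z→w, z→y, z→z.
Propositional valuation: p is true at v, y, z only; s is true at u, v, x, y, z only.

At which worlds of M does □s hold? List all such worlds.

w, y

Recall that □ψ holds at a world iff ψ holds at every accessible world, and ◇ψ holds iff ψ holds at some accessible world.
Let φ = □s. Evaluate φ at each world:
  u (successors {w, x, y, z}): φ is false.
  v (successors {v, w, y}): φ is false.
  w (successors {v, x, y, z}): φ is true.
  x (successors {u, w, y}): φ is false.
  y (successors {x, y, z}): φ is true.
  z (successors {u, v, w, y, z}): φ is false.
For instance, at v:
  At v: □s requires s at every successor {v, w, y}.
    s fails at w, so □s is false at v.
Satisfying worlds: {w, y}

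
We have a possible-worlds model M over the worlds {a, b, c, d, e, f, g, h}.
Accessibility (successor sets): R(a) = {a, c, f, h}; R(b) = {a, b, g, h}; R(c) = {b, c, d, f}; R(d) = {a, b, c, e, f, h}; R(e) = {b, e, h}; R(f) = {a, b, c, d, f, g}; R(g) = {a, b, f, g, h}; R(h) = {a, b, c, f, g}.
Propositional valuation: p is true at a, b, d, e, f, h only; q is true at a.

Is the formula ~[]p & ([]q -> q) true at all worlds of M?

Recall that []ψ holds at a world iff ψ holds at every accessible world, and <>ψ holds iff ψ holds at some accessible world.
Let φ = ~[]p & ([]q -> q). Evaluate φ at each world:
  a (successors {a, c, f, h}): φ is true.
  b (successors {a, b, g, h}): φ is true.
  c (successors {b, c, d, f}): φ is true.
  d (successors {a, b, c, e, f, h}): φ is true.
  e (successors {b, e, h}): φ is false.
  f (successors {a, b, c, d, f, g}): φ is true.
  g (successors {a, b, f, g, h}): φ is true.
  h (successors {a, b, c, f, g}): φ is true.
Detail at e (counterexample):
  At e: ~[]p is false, []q -> q is true, so ~[]p & ([]q -> q) is false.
    At e: []p is true, so ~[]p is false.
      At e: []p requires p at every successor {b, e, h}.
        At b: p is true.
        At e: p is true.
        At h: p is true.
      So []p is true at e.
    At e: []q is false, q is false, so []q -> q is true.
      At e: []q requires q at every successor {b, e, h}.
        q fails at b, so []q is false at e.

No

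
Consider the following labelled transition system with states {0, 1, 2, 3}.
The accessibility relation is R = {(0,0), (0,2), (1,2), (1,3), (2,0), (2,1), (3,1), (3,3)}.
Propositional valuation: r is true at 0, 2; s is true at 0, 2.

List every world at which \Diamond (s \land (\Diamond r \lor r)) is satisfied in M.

0, 1, 2

Let φ = \Diamond (s \land (\Diamond r \lor r)). Evaluate φ at each world:
  0 (successors {0, 2}): φ is true.
  1 (successors {2, 3}): φ is true.
  2 (successors {0, 1}): φ is true.
  3 (successors {1, 3}): φ is false.
For instance, at 1:
  At 1: \Diamond (s \land (\Diamond r \lor r)) requires s \land (\Diamond r \lor r) at some successor in {2, 3}.
    s \land (\Diamond r \lor r) holds at 2, so \Diamond (s \land (\Diamond r \lor r)) is true at 1.
      At 2: s is true, \Diamond r \lor r is true, so s \land (\Diamond r \lor r) is true.
Satisfying worlds: {0, 1, 2}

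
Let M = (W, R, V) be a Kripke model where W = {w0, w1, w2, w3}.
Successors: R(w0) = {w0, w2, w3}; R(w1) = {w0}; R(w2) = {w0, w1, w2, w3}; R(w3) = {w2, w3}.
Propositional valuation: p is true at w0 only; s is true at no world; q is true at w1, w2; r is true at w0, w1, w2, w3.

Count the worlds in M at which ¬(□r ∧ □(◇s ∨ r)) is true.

Recall that □ψ holds at a world iff ψ holds at every accessible world, and ◇ψ holds iff ψ holds at some accessible world.
Let φ = ¬(□r ∧ □(◇s ∨ r)). Evaluate φ at each world:
  w0 (successors {w0, w2, w3}): φ is false.
  w1 (successors {w0}): φ is false.
  w2 (successors {w0, w1, w2, w3}): φ is false.
  w3 (successors {w2, w3}): φ is false.
For instance, at w1:
  At w1: □r ∧ □(◇s ∨ r) is true, so ¬(□r ∧ □(◇s ∨ r)) is false.
    At w1: □r is true, □(◇s ∨ r) is true, so □r ∧ □(◇s ∨ r) is true.
      At w1: □r requires r at every successor {w0}.
        At w0: r is true.
      So □r is true at w1.
      At w1: □(◇s ∨ r) requires ◇s ∨ r at every successor {w0}.
        At w0: ◇s ∨ r is true.
      So □(◇s ∨ r) is true at w1.
Satisfying worlds: none.

0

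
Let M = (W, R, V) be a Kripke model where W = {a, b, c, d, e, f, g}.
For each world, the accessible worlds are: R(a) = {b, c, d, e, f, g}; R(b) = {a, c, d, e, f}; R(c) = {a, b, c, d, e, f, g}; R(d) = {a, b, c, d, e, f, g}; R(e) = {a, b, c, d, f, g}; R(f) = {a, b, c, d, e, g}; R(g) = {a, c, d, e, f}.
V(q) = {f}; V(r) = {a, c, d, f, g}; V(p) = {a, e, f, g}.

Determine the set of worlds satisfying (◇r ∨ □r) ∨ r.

Recall that □ψ holds at a world iff ψ holds at every accessible world, and ◇ψ holds iff ψ holds at some accessible world.
Let φ = (◇r ∨ □r) ∨ r. Evaluate φ at each world:
  a (successors {b, c, d, e, f, g}): φ is true.
  b (successors {a, c, d, e, f}): φ is true.
  c (successors {a, b, c, d, e, f, g}): φ is true.
  d (successors {a, b, c, d, e, f, g}): φ is true.
  e (successors {a, b, c, d, f, g}): φ is true.
  f (successors {a, b, c, d, e, g}): φ is true.
  g (successors {a, c, d, e, f}): φ is true.
For instance, at d:
  At d: ◇r ∨ □r is true, r is true, so (◇r ∨ □r) ∨ r is true.
    At d: ◇r is true, □r is false, so ◇r ∨ □r is true.
      At d: ◇r requires r at some successor in {a, b, c, d, e, f, g}.
        r holds at a, so ◇r is true at d.
      At d: □r requires r at every successor {a, b, c, d, e, f, g}.
        r fails at b, so □r is false at d.
Satisfying worlds: {a, b, c, d, e, f, g}

a, b, c, d, e, f, g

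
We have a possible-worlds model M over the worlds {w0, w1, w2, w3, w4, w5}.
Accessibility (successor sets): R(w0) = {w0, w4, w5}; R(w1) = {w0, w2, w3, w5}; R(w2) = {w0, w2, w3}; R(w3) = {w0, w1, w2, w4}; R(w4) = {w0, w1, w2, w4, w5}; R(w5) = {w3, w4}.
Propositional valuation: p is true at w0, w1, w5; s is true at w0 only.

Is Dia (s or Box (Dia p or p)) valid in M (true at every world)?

Yes

Let φ = Dia (s or Box (Dia p or p)). Evaluate φ at each world:
  w0 (successors {w0, w4, w5}): φ is true.
  w1 (successors {w0, w2, w3, w5}): φ is true.
  w2 (successors {w0, w2, w3}): φ is true.
  w3 (successors {w0, w1, w2, w4}): φ is true.
  w4 (successors {w0, w1, w2, w4, w5}): φ is true.
  w5 (successors {w3, w4}): φ is true.
For instance, at w0:
  At w0: Dia (s or Box (Dia p or p)) requires s or Box (Dia p or p) at some successor in {w0, w4, w5}.
    s or Box (Dia p or p) holds at w0, so Dia (s or Box (Dia p or p)) is true at w0.
      At w0: s is true, Box (Dia p or p) is true, so s or Box (Dia p or p) is true.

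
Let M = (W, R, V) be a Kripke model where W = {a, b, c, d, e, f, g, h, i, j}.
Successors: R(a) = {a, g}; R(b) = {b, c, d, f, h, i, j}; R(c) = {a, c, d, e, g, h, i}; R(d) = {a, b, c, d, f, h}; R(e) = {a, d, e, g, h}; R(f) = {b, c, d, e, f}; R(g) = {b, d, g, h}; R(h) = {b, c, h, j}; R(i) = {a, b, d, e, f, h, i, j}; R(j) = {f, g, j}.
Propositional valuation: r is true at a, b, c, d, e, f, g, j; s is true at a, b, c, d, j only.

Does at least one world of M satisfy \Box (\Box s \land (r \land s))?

No

Recall that \Box ψ holds at a world iff ψ holds at every accessible world, and \Diamond ψ holds iff ψ holds at some accessible world.
Let φ = \Box (\Box s \land (r \land s)). Evaluate φ at each world:
  a (successors {a, g}): φ is false.
  b (successors {b, c, d, f, h, i, j}): φ is false.
  c (successors {a, c, d, e, g, h, i}): φ is false.
  d (successors {a, b, c, d, f, h}): φ is false.
  e (successors {a, d, e, g, h}): φ is false.
  f (successors {b, c, d, e, f}): φ is false.
  g (successors {b, d, g, h}): φ is false.
  h (successors {b, c, h, j}): φ is false.
  i (successors {a, b, d, e, f, h, i, j}): φ is false.
  j (successors {f, g, j}): φ is false.
For instance, at d:
  At d: \Box (\Box s \land (r \land s)) requires \Box s \land (r \land s) at every successor {a, b, c, d, f, h}.
    \Box s \land (r \land s) fails at a, so \Box (\Box s \land (r \land s)) is false at d.
      At a: \Box s is false, r \land s is true, so \Box s \land (r \land s) is false.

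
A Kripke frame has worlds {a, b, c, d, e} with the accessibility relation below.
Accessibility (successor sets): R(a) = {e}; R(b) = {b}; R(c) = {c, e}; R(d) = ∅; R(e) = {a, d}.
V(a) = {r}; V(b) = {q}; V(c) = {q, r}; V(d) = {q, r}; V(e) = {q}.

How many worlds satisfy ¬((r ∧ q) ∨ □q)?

1

Let φ = ¬((r ∧ q) ∨ □q). Evaluate φ at each world:
  a (successors {e}): φ is false.
  b (successors {b}): φ is false.
  c (successors {c, e}): φ is false.
  d (successors ∅): φ is false.
  e (successors {a, d}): φ is true.
For instance, at a:
  At a: (r ∧ q) ∨ □q is true, so ¬((r ∧ q) ∨ □q) is false.
    At a: r ∧ q is false, □q is true, so (r ∧ q) ∨ □q is true.
      At a: □q requires q at every successor {e}.
        At e: q is true.
      So □q is true at a.
Satisfying worlds: {e}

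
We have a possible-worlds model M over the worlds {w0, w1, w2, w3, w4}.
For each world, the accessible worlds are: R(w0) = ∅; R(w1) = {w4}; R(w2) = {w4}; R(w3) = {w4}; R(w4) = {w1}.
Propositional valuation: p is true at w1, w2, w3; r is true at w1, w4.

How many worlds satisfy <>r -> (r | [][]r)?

5

Recall that []ψ holds at a world iff ψ holds at every accessible world, and <>ψ holds iff ψ holds at some accessible world.
Let φ = <>r -> (r | [][]r). Evaluate φ at each world:
  w0 (successors ∅): φ is true.
  w1 (successors {w4}): φ is true.
  w2 (successors {w4}): φ is true.
  w3 (successors {w4}): φ is true.
  w4 (successors {w1}): φ is true.
For instance, at w1:
  At w1: <>r is true, r | [][]r is true, so <>r -> (r | [][]r) is true.
    At w1: <>r requires r at some successor in {w4}.
      r holds at w4, so <>r is true at w1.
    At w1: r is true, [][]r is true, so r | [][]r is true.
      At w1: [][]r requires []r at every successor {w4}.
        At w4: []r is true.
      So [][]r is true at w1.
Satisfying worlds: {w0, w1, w2, w3, w4}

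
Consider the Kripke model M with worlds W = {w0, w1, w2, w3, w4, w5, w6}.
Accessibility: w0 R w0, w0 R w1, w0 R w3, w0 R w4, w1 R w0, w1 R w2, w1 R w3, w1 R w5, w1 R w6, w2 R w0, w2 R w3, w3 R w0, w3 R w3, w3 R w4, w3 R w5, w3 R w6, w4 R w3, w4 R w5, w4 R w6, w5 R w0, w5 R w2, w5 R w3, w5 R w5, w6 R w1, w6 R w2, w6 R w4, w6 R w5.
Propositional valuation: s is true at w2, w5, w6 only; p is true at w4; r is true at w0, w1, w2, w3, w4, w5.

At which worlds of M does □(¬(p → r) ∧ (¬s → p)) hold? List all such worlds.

none

Let φ = □(¬(p → r) ∧ (¬s → p)). Evaluate φ at each world:
  w0 (successors {w0, w1, w3, w4}): φ is false.
  w1 (successors {w0, w2, w3, w5, w6}): φ is false.
  w2 (successors {w0, w3}): φ is false.
  w3 (successors {w0, w3, w4, w5, w6}): φ is false.
  w4 (successors {w3, w5, w6}): φ is false.
  w5 (successors {w0, w2, w3, w5}): φ is false.
  w6 (successors {w1, w2, w4, w5}): φ is false.
For instance, at w0:
  At w0: □(¬(p → r) ∧ (¬s → p)) requires ¬(p → r) ∧ (¬s → p) at every successor {w0, w1, w3, w4}.
    ¬(p → r) ∧ (¬s → p) fails at w0, so □(¬(p → r) ∧ (¬s → p)) is false at w0.
Satisfying worlds: none.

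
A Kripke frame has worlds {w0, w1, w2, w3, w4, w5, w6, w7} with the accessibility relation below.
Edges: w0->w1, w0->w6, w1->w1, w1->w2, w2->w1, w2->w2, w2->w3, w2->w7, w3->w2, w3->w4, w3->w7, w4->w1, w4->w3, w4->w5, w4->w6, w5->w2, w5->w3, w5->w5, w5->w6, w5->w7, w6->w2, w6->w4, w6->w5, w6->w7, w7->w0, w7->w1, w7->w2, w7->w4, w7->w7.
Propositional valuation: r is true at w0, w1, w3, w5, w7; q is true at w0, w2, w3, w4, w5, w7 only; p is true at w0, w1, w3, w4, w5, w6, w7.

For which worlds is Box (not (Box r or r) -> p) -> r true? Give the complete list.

w0, w1, w2, w3, w5, w6, w7

Recall that Box ψ holds at a world iff ψ holds at every accessible world, and Dia ψ holds iff ψ holds at some accessible world.
Let φ = Box (not (Box r or r) -> p) -> r. Evaluate φ at each world:
  w0 (successors {w1, w6}): φ is true.
  w1 (successors {w1, w2}): φ is true.
  w2 (successors {w1, w2, w3, w7}): φ is true.
  w3 (successors {w2, w4, w7}): φ is true.
  w4 (successors {w1, w3, w5, w6}): φ is false.
  w5 (successors {w2, w3, w5, w6, w7}): φ is true.
  w6 (successors {w2, w4, w5, w7}): φ is true.
  w7 (successors {w0, w1, w2, w4, w7}): φ is true.
For instance, at w5:
  At w5: Box (not (Box r or r) -> p) is false, r is true, so Box (not (Box r or r) -> p) -> r is true.
    At w5: Box (not (Box r or r) -> p) requires not (Box r or r) -> p at every successor {w2, w3, w5, w6, w7}.
      not (Box r or r) -> p fails at w2, so Box (not (Box r or r) -> p) is false at w5.
Satisfying worlds: {w0, w1, w2, w3, w5, w6, w7}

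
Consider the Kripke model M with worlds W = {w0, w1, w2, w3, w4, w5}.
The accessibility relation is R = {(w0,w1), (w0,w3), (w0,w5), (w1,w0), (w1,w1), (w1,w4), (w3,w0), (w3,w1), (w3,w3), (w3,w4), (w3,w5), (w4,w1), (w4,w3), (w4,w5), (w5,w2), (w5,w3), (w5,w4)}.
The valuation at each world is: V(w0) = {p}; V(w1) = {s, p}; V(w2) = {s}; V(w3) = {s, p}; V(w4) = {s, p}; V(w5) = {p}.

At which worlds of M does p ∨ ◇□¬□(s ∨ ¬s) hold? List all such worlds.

Let φ = p ∨ ◇□¬□(s ∨ ¬s). Evaluate φ at each world:
  w0 (successors {w1, w3, w5}): φ is true.
  w1 (successors {w0, w1, w4}): φ is true.
  w2 (successors ∅): φ is false.
  w3 (successors {w0, w1, w3, w4, w5}): φ is true.
  w4 (successors {w1, w3, w5}): φ is true.
  w5 (successors {w2, w3, w4}): φ is true.
For instance, at w3:
  At w3: p is true, ◇□¬□(s ∨ ¬s) is false, so p ∨ ◇□¬□(s ∨ ¬s) is true.
    At w3: ◇□¬□(s ∨ ¬s) requires □¬□(s ∨ ¬s) at some successor in {w0, w1, w3, w4, w5}.
      At w0: □¬□(s ∨ ¬s) is false.
      At w1: □¬□(s ∨ ¬s) is false.
      At w3: □¬□(s ∨ ¬s) is false.
      At w4: □¬□(s ∨ ¬s) is false.
      At w5: □¬□(s ∨ ¬s) is false.
    So ◇□¬□(s ∨ ¬s) is false at w3.
Satisfying worlds: {w0, w1, w3, w4, w5}

w0, w1, w3, w4, w5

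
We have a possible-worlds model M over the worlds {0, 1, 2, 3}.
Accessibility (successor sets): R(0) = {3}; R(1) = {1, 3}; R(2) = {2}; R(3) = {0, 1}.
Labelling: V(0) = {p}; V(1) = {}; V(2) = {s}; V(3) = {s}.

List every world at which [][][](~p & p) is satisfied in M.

none

Let φ = [][][](~p & p). Evaluate φ at each world:
  0 (successors {3}): φ is false.
  1 (successors {1, 3}): φ is false.
  2 (successors {2}): φ is false.
  3 (successors {0, 1}): φ is false.
For instance, at 1:
  At 1: [][][](~p & p) requires [][](~p & p) at every successor {1, 3}.
    [][](~p & p) fails at 1, so [][][](~p & p) is false at 1.
      At 1: [][](~p & p) requires [](~p & p) at every successor {1, 3}.
        [](~p & p) fails at 1, so [][](~p & p) is false at 1.
Satisfying worlds: none.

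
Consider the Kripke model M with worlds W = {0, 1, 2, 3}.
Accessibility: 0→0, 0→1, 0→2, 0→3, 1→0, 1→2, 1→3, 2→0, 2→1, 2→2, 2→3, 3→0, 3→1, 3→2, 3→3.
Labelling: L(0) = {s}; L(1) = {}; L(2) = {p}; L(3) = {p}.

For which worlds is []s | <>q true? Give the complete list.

Recall that []ψ holds at a world iff ψ holds at every accessible world, and <>ψ holds iff ψ holds at some accessible world.
Let φ = []s | <>q. Evaluate φ at each world:
  0 (successors {0, 1, 2, 3}): φ is false.
  1 (successors {0, 2, 3}): φ is false.
  2 (successors {0, 1, 2, 3}): φ is false.
  3 (successors {0, 1, 2, 3}): φ is false.
For instance, at 3:
  At 3: []s is false, <>q is false, so []s | <>q is false.
    At 3: []s requires s at every successor {0, 1, 2, 3}.
      s fails at 1, so []s is false at 3.
    At 3: <>q requires q at some successor in {0, 1, 2, 3}.
      At 0: q is false.
      At 1: q is false.
      At 2: q is false.
      At 3: q is false.
    So <>q is false at 3.
Satisfying worlds: none.

none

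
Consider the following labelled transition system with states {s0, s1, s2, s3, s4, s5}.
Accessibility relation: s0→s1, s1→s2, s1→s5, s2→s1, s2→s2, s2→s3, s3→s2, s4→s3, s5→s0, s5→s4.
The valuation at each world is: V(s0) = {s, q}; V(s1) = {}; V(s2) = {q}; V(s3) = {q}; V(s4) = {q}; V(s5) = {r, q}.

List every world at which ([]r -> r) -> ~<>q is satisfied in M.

s0

Recall that []ψ holds at a world iff ψ holds at every accessible world, and <>ψ holds iff ψ holds at some accessible world.
Let φ = ([]r -> r) -> ~<>q. Evaluate φ at each world:
  s0 (successors {s1}): φ is true.
  s1 (successors {s2, s5}): φ is false.
  s2 (successors {s1, s2, s3}): φ is false.
  s3 (successors {s2}): φ is false.
  s4 (successors {s3}): φ is false.
  s5 (successors {s0, s4}): φ is false.
For instance, at s5:
  At s5: []r -> r is true, ~<>q is false, so ([]r -> r) -> ~<>q is false.
    At s5: []r is false, r is true, so []r -> r is true.
      At s5: []r requires r at every successor {s0, s4}.
        r fails at s0, so []r is false at s5.
    At s5: <>q is true, so ~<>q is false.
      At s5: <>q requires q at some successor in {s0, s4}.
        q holds at s0, so <>q is true at s5.
Satisfying worlds: {s0}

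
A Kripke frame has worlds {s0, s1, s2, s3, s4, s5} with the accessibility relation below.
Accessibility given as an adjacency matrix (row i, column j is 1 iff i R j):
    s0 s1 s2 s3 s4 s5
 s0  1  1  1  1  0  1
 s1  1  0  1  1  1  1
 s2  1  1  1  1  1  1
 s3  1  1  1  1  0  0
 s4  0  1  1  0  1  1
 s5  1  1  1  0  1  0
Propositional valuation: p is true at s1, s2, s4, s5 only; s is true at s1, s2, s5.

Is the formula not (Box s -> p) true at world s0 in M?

At s0: Box s -> p is true, so not (Box s -> p) is false.
  At s0: Box s is false, p is false, so Box s -> p is true.
    At s0: Box s requires s at every successor {s0, s1, s2, s3, s5}.
      s fails at s0, so Box s is false at s0.

No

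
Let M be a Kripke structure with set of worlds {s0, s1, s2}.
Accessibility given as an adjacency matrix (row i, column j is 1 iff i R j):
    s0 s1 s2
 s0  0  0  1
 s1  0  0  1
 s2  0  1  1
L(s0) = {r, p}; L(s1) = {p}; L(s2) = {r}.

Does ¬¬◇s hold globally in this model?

Let φ = ¬¬◇s. Evaluate φ at each world:
  s0 (successors {s2}): φ is false.
  s1 (successors {s2}): φ is false.
  s2 (successors {s1, s2}): φ is false.
Detail at s0 (counterexample):
  At s0: ¬◇s is true, so ¬¬◇s is false.
    At s0: ◇s is false, so ¬◇s is true.
      At s0: ◇s requires s at some successor in {s2}.
        At s2: s is false.
      So ◇s is false at s0.

No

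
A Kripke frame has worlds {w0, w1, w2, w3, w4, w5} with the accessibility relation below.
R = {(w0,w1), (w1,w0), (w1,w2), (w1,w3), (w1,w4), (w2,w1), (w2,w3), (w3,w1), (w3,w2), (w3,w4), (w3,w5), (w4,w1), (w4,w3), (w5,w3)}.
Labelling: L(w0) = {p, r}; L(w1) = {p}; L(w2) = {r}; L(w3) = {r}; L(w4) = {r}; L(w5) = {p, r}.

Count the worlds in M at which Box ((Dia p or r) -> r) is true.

2

Let φ = Box ((Dia p or r) -> r). Evaluate φ at each world:
  w0 (successors {w1}): φ is false.
  w1 (successors {w0, w2, w3, w4}): φ is true.
  w2 (successors {w1, w3}): φ is false.
  w3 (successors {w1, w2, w4, w5}): φ is false.
  w4 (successors {w1, w3}): φ is false.
  w5 (successors {w3}): φ is true.
For instance, at w1:
  At w1: Box ((Dia p or r) -> r) requires (Dia p or r) -> r at every successor {w0, w2, w3, w4}.
    At w0: (Dia p or r) -> r is true.
    At w2: (Dia p or r) -> r is true.
    At w3: (Dia p or r) -> r is true.
    At w4: (Dia p or r) -> r is true.
  So Box ((Dia p or r) -> r) is true at w1.
Satisfying worlds: {w1, w5}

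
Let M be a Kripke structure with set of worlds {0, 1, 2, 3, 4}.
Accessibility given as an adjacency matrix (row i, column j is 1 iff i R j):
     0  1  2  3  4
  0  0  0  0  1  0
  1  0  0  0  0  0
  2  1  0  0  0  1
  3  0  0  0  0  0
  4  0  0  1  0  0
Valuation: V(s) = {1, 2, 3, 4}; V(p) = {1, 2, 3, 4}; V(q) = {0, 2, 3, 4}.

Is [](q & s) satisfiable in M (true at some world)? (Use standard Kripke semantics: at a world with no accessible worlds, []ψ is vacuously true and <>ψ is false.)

Yes

Let φ = [](q & s). Evaluate φ at each world:
  0 (successors {3}): φ is true.
  1 (successors ∅): φ is true.
  2 (successors {0, 4}): φ is false.
  3 (successors ∅): φ is true.
  4 (successors {2}): φ is true.
Detail at 0 (witness):
  At 0: [](q & s) requires q & s at every successor {3}.
    At 3: q & s is true.
  So [](q & s) is true at 0.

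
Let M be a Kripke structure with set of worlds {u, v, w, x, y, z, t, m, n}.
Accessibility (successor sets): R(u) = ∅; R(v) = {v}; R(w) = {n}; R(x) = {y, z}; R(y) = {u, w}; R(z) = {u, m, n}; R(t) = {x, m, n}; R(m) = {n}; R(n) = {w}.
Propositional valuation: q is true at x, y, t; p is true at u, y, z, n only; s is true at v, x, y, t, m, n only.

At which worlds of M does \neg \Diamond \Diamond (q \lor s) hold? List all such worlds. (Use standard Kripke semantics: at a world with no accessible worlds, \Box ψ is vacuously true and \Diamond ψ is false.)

u, w, m

Let φ = \neg \Diamond \Diamond (q \lor s). Evaluate φ at each world:
  u (successors ∅): φ is true.
  v (successors {v}): φ is false.
  w (successors {n}): φ is true.
  x (successors {y, z}): φ is false.
  y (successors {u, w}): φ is false.
  z (successors {u, m, n}): φ is false.
  t (successors {x, m, n}): φ is false.
  m (successors {n}): φ is true.
  n (successors {w}): φ is false.
For instance, at y:
  At y: \Diamond \Diamond (q \lor s) is true, so \neg \Diamond \Diamond (q \lor s) is false.
    At y: \Diamond \Diamond (q \lor s) requires \Diamond (q \lor s) at some successor in {u, w}.
      \Diamond (q \lor s) holds at w, so \Diamond \Diamond (q \lor s) is true at y.
Satisfying worlds: {u, w, m}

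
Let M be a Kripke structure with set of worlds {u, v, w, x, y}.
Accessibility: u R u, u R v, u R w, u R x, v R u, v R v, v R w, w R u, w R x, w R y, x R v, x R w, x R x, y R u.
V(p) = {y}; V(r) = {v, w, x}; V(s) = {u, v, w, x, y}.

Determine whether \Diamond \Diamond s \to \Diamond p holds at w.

Yes

At w: \Diamond \Diamond s is true, \Diamond p is true, so \Diamond \Diamond s \to \Diamond p is true.
  At w: \Diamond \Diamond s requires \Diamond s at some successor in {u, x, y}.
    \Diamond s holds at u, so \Diamond \Diamond s is true at w.
      At u: \Diamond s requires s at some successor in {u, v, w, x}.
        s holds at u, so \Diamond s is true at u.
  At w: \Diamond p requires p at some successor in {u, x, y}.
    p holds at y, so \Diamond p is true at w.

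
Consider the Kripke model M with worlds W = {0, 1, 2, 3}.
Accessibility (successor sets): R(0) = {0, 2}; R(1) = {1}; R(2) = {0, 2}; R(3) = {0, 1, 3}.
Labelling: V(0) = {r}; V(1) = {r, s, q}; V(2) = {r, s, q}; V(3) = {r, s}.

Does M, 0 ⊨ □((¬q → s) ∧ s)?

No

At 0: □((¬q → s) ∧ s) requires (¬q → s) ∧ s at every successor {0, 2}.
  (¬q → s) ∧ s fails at 0, so □((¬q → s) ∧ s) is false at 0.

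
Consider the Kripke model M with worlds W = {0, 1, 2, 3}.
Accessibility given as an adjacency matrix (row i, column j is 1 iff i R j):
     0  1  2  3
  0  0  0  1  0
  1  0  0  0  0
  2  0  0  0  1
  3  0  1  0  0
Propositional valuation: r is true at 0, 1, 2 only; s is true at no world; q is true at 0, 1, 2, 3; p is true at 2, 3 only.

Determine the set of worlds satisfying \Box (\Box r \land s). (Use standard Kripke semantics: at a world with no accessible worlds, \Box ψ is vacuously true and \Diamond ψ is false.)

1

Let φ = \Box (\Box r \land s). Evaluate φ at each world:
  0 (successors {2}): φ is false.
  1 (successors ∅): φ is true.
  2 (successors {3}): φ is false.
  3 (successors {1}): φ is false.
For instance, at 3:
  At 3: \Box (\Box r \land s) requires \Box r \land s at every successor {1}.
    \Box r \land s fails at 1, so \Box (\Box r \land s) is false at 3.
      At 1: \Box r is true, s is false, so \Box r \land s is false.
Satisfying worlds: {1}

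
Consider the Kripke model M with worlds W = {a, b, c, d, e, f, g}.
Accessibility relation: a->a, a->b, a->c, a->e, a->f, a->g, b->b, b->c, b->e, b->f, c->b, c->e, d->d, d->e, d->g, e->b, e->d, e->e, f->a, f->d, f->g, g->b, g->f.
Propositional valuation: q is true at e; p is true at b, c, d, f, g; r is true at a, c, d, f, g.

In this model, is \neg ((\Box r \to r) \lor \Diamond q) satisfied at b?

At b: (\Box r \to r) \lor \Diamond q is true, so \neg ((\Box r \to r) \lor \Diamond q) is false.
  At b: \Box r \to r is true, \Diamond q is true, so (\Box r \to r) \lor \Diamond q is true.
    At b: \Box r is false, r is false, so \Box r \to r is true.
      At b: \Box r requires r at every successor {b, c, e, f}.
        r fails at b, so \Box r is false at b.
    At b: \Diamond q requires q at some successor in {b, c, e, f}.
      q holds at e, so \Diamond q is true at b.

No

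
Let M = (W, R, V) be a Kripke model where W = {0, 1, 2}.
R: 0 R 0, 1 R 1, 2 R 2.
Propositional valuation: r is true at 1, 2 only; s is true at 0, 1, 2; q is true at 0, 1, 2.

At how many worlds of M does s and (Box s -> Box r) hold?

2

Let φ = s and (Box s -> Box r). Evaluate φ at each world:
  0 (successors {0}): φ is false.
  1 (successors {1}): φ is true.
  2 (successors {2}): φ is true.
For instance, at 0:
  At 0: s is true, Box s -> Box r is false, so s and (Box s -> Box r) is false.
    At 0: Box s is true, Box r is false, so Box s -> Box r is false.
      At 0: Box s requires s at every successor {0}.
        At 0: s is true.
      So Box s is true at 0.
      At 0: Box r requires r at every successor {0}.
        r fails at 0, so Box r is false at 0.
Satisfying worlds: {1, 2}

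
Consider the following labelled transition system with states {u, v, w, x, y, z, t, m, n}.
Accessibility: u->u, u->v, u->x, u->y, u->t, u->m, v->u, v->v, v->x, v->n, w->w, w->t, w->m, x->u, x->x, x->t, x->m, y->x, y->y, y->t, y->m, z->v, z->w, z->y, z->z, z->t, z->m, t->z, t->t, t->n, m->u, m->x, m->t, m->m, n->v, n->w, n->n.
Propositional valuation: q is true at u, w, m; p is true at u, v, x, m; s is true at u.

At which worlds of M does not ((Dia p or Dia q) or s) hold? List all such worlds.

Let φ = not ((Dia p or Dia q) or s). Evaluate φ at each world:
  u (successors {u, v, x, y, t, m}): φ is false.
  v (successors {u, v, x, n}): φ is false.
  w (successors {w, t, m}): φ is false.
  x (successors {u, x, t, m}): φ is false.
  y (successors {x, y, t, m}): φ is false.
  z (successors {v, w, y, z, t, m}): φ is false.
  t (successors {z, t, n}): φ is true.
  m (successors {u, x, t, m}): φ is false.
  n (successors {v, w, n}): φ is false.
For instance, at v:
  At v: (Dia p or Dia q) or s is true, so not ((Dia p or Dia q) or s) is false.
    At v: Dia p or Dia q is true, s is false, so (Dia p or Dia q) or s is true.
      At v: Dia p is true, Dia q is true, so Dia p or Dia q is true.
Satisfying worlds: {t}

t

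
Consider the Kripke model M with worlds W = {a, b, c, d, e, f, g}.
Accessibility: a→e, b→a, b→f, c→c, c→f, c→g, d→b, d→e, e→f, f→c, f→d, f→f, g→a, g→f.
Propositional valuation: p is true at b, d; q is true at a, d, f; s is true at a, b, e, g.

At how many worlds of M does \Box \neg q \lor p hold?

3

Let φ = \Box \neg q \lor p. Evaluate φ at each world:
  a (successors {e}): φ is true.
  b (successors {a, f}): φ is true.
  c (successors {c, f, g}): φ is false.
  d (successors {b, e}): φ is true.
  e (successors {f}): φ is false.
  f (successors {c, d, f}): φ is false.
  g (successors {a, f}): φ is false.
For instance, at d:
  At d: \Box \neg q is true, p is true, so \Box \neg q \lor p is true.
    At d: \Box \neg q requires \neg q at every successor {b, e}.
      At b: \neg q is true.
      At e: \neg q is true.
    So \Box \neg q is true at d.
Satisfying worlds: {a, b, d}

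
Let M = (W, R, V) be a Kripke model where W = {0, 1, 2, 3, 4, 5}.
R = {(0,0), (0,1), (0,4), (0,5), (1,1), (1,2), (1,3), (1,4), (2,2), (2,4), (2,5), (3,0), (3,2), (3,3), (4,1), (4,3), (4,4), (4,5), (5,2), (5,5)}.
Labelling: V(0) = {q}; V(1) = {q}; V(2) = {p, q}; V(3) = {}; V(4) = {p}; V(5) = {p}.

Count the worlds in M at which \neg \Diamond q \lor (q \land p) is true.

1

Let φ = \neg \Diamond q \lor (q \land p). Evaluate φ at each world:
  0 (successors {0, 1, 4, 5}): φ is false.
  1 (successors {1, 2, 3, 4}): φ is false.
  2 (successors {2, 4, 5}): φ is true.
  3 (successors {0, 2, 3}): φ is false.
  4 (successors {1, 3, 4, 5}): φ is false.
  5 (successors {2, 5}): φ is false.
For instance, at 5:
  At 5: \neg \Diamond q is false, q \land p is false, so \neg \Diamond q \lor (q \land p) is false.
    At 5: \Diamond q is true, so \neg \Diamond q is false.
      At 5: \Diamond q requires q at some successor in {2, 5}.
        q holds at 2, so \Diamond q is true at 5.
Satisfying worlds: {2}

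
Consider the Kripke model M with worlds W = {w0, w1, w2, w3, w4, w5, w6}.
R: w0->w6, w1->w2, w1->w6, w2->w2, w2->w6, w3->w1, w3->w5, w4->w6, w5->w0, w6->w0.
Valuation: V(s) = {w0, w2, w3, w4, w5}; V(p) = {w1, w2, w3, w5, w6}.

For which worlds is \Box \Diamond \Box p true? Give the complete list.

w0, w1, w2, w3, w4

Let φ = \Box \Diamond \Box p. Evaluate φ at each world:
  w0 (successors {w6}): φ is true.
  w1 (successors {w2, w6}): φ is true.
  w2 (successors {w2, w6}): φ is true.
  w3 (successors {w1, w5}): φ is true.
  w4 (successors {w6}): φ is true.
  w5 (successors {w0}): φ is false.
  w6 (successors {w0}): φ is false.
For instance, at w2:
  At w2: \Box \Diamond \Box p requires \Diamond \Box p at every successor {w2, w6}.
      At w2: \Diamond \Box p requires \Box p at some successor in {w2, w6}.
        \Box p holds at w2, so \Diamond \Box p is true at w2.
      At w6: \Diamond \Box p requires \Box p at some successor in {w0}.
        \Box p holds at w0, so \Diamond \Box p is true at w6.
  So \Box \Diamond \Box p is true at w2.
Satisfying worlds: {w0, w1, w2, w3, w4}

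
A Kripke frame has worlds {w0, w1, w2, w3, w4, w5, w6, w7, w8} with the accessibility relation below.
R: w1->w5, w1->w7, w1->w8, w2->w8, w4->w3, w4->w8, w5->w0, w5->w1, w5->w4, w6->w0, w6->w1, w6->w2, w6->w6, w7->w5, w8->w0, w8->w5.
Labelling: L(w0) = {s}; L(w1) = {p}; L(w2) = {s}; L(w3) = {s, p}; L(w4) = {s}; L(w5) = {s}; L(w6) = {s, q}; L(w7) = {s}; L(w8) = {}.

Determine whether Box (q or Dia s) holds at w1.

At w1: Box (q or Dia s) requires q or Dia s at every successor {w5, w7, w8}.
    At w5: q is false, Dia s is true, so q or Dia s is true.
      At w5: Dia s requires s at some successor in {w0, w1, w4}.
        s holds at w0, so Dia s is true at w5.
    At w7: q is false, Dia s is true, so q or Dia s is true.
      At w7: Dia s requires s at some successor in {w5}.
        s holds at w5, so Dia s is true at w7.
    At w8: q is false, Dia s is true, so q or Dia s is true.
      At w8: Dia s requires s at some successor in {w0, w5}.
        s holds at w0, so Dia s is true at w8.
So Box (q or Dia s) is true at w1.

Yes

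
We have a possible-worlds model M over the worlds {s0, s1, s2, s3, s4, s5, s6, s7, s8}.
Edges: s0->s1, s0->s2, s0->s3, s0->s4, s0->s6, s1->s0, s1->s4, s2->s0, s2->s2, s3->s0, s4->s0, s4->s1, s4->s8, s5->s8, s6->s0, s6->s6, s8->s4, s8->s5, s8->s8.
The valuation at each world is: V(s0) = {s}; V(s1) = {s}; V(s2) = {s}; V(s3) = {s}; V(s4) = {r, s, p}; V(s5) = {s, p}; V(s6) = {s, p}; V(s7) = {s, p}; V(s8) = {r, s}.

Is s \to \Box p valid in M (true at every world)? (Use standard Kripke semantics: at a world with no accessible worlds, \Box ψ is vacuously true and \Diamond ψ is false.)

Let φ = s \to \Box p. Evaluate φ at each world:
  s0 (successors {s1, s2, s3, s4, s6}): φ is false.
  s1 (successors {s0, s4}): φ is false.
  s2 (successors {s0, s2}): φ is false.
  s3 (successors {s0}): φ is false.
  s4 (successors {s0, s1, s8}): φ is false.
  s5 (successors {s8}): φ is false.
  s6 (successors {s0, s6}): φ is false.
  s7 (successors ∅): φ is true.
  s8 (successors {s4, s5, s8}): φ is false.
Detail at s0 (counterexample):
  At s0: s is true, \Box p is false, so s \to \Box p is false.
    At s0: \Box p requires p at every successor {s1, s2, s3, s4, s6}.
      p fails at s1, so \Box p is false at s0.

No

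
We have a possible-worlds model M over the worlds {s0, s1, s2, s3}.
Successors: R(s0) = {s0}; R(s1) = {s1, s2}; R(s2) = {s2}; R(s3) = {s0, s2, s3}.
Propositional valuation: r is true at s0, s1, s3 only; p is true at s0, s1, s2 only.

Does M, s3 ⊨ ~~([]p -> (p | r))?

Yes

At s3: ~([]p -> (p | r)) is false, so ~~([]p -> (p | r)) is true.
  At s3: []p -> (p | r) is true, so ~([]p -> (p | r)) is false.
    At s3: []p is false, p | r is true, so []p -> (p | r) is true.
      At s3: []p requires p at every successor {s0, s2, s3}.
        p fails at s3, so []p is false at s3.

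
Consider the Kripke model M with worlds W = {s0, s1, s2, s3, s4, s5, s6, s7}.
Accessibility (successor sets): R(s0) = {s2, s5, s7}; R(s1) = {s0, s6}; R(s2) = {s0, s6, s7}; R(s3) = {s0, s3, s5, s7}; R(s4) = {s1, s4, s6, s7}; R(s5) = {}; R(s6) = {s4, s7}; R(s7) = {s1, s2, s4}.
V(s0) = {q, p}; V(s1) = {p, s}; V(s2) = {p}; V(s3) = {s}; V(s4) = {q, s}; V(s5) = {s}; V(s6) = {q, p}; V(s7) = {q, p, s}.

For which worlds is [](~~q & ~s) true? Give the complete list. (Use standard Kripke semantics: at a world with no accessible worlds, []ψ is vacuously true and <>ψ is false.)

Let φ = [](~~q & ~s). Evaluate φ at each world:
  s0 (successors {s2, s5, s7}): φ is false.
  s1 (successors {s0, s6}): φ is true.
  s2 (successors {s0, s6, s7}): φ is false.
  s3 (successors {s0, s3, s5, s7}): φ is false.
  s4 (successors {s1, s4, s6, s7}): φ is false.
  s5 (successors ∅): φ is true.
  s6 (successors {s4, s7}): φ is false.
  s7 (successors {s1, s2, s4}): φ is false.
For instance, at s3:
  At s3: [](~~q & ~s) requires ~~q & ~s at every successor {s0, s3, s5, s7}.
    ~~q & ~s fails at s3, so [](~~q & ~s) is false at s3.
Satisfying worlds: {s1, s5}

s1, s5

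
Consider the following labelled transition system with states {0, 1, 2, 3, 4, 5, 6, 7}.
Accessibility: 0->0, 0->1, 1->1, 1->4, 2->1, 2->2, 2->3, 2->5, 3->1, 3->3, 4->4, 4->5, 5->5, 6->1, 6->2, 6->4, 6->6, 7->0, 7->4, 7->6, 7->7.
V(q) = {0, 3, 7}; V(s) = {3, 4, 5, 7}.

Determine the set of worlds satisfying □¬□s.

0, 3

Let φ = □¬□s. Evaluate φ at each world:
  0 (successors {0, 1}): φ is true.
  1 (successors {1, 4}): φ is false.
  2 (successors {1, 2, 3, 5}): φ is false.
  3 (successors {1, 3}): φ is true.
  4 (successors {4, 5}): φ is false.
  5 (successors {5}): φ is false.
  6 (successors {1, 2, 4, 6}): φ is false.
  7 (successors {0, 4, 6, 7}): φ is false.
For instance, at 6:
  At 6: □¬□s requires ¬□s at every successor {1, 2, 4, 6}.
    ¬□s fails at 4, so □¬□s is false at 6.
      At 4: □s is true, so ¬□s is false.
Satisfying worlds: {0, 3}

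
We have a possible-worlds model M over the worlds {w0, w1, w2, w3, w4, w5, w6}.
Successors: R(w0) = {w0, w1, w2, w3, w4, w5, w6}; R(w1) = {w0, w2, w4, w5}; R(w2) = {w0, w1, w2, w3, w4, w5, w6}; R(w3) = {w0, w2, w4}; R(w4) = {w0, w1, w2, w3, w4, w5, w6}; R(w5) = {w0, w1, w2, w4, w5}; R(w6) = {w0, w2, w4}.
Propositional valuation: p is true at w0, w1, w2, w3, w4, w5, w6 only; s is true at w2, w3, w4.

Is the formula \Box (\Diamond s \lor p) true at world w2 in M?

At w2: \Box (\Diamond s \lor p) requires \Diamond s \lor p at every successor {w0, w1, w2, w3, w4, w5, w6}.
  At w0: \Diamond s \lor p is true.
  At w1: \Diamond s \lor p is true.
  At w2: \Diamond s \lor p is true.
  At w3: \Diamond s \lor p is true.
  At w4: \Diamond s \lor p is true.
  At w5: \Diamond s \lor p is true.
  At w6: \Diamond s \lor p is true.
So \Box (\Diamond s \lor p) is true at w2.

Yes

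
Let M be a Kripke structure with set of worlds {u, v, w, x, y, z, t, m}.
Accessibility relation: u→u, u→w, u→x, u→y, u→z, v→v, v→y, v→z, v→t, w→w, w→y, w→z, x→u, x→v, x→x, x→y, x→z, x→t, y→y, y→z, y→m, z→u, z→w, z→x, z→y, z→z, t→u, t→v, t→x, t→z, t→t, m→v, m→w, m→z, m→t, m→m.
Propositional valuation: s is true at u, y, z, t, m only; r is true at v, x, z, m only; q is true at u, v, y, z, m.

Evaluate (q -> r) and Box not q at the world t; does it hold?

Recall that Box ψ holds at a world iff ψ holds at every accessible world, and Dia ψ holds iff ψ holds at some accessible world.
At t: q -> r is true, Box not q is false, so (q -> r) and Box not q is false.
  At t: Box not q requires not q at every successor {u, v, x, z, t}.
    not q fails at u, so Box not q is false at t.

No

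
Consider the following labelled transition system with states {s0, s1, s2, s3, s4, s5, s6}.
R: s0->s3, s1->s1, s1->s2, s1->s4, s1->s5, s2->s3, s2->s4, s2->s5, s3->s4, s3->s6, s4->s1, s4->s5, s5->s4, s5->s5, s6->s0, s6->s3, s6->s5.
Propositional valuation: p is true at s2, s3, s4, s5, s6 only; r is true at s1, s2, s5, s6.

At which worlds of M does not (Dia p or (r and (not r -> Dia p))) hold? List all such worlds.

none

Let φ = not (Dia p or (r and (not r -> Dia p))). Evaluate φ at each world:
  s0 (successors {s3}): φ is false.
  s1 (successors {s1, s2, s4, s5}): φ is false.
  s2 (successors {s3, s4, s5}): φ is false.
  s3 (successors {s4, s6}): φ is false.
  s4 (successors {s1, s5}): φ is false.
  s5 (successors {s4, s5}): φ is false.
  s6 (successors {s0, s3, s5}): φ is false.
For instance, at s1:
  At s1: Dia p or (r and (not r -> Dia p)) is true, so not (Dia p or (r and (not r -> Dia p))) is false.
    At s1: Dia p is true, r and (not r -> Dia p) is true, so Dia p or (r and (not r -> Dia p)) is true.
      At s1: Dia p requires p at some successor in {s1, s2, s4, s5}.
        p holds at s2, so Dia p is true at s1.
      At s1: r is true, not r -> Dia p is true, so r and (not r -> Dia p) is true.
Satisfying worlds: none.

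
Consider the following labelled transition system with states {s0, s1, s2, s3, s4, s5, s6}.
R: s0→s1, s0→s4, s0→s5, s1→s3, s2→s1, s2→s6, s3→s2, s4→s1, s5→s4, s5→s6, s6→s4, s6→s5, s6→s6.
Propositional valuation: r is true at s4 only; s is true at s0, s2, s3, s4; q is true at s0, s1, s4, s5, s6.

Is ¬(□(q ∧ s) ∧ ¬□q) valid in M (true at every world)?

Let φ = ¬(□(q ∧ s) ∧ ¬□q). Evaluate φ at each world:
  s0 (successors {s1, s4, s5}): φ is true.
  s1 (successors {s3}): φ is true.
  s2 (successors {s1, s6}): φ is true.
  s3 (successors {s2}): φ is true.
  s4 (successors {s1}): φ is true.
  s5 (successors {s4, s6}): φ is true.
  s6 (successors {s4, s5, s6}): φ is true.
For instance, at s5:
  At s5: □(q ∧ s) ∧ ¬□q is false, so ¬(□(q ∧ s) ∧ ¬□q) is true.
    At s5: □(q ∧ s) is false, ¬□q is false, so □(q ∧ s) ∧ ¬□q is false.
      At s5: □(q ∧ s) requires q ∧ s at every successor {s4, s6}.
        q ∧ s fails at s6, so □(q ∧ s) is false at s5.
      At s5: □q is true, so ¬□q is false.

Yes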